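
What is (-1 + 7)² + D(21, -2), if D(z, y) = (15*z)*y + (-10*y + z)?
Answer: -553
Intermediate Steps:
D(z, y) = z - 10*y + 15*y*z (D(z, y) = 15*y*z + (z - 10*y) = z - 10*y + 15*y*z)
(-1 + 7)² + D(21, -2) = (-1 + 7)² + (21 - 10*(-2) + 15*(-2)*21) = 6² + (21 + 20 - 630) = 36 - 589 = -553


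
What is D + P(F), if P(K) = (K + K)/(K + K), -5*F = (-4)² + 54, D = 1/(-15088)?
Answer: 15087/15088 ≈ 0.99993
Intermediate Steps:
D = -1/15088 ≈ -6.6278e-5
F = -14 (F = -((-4)² + 54)/5 = -(16 + 54)/5 = -⅕*70 = -14)
P(K) = 1 (P(K) = (2*K)/((2*K)) = (2*K)*(1/(2*K)) = 1)
D + P(F) = -1/15088 + 1 = 15087/15088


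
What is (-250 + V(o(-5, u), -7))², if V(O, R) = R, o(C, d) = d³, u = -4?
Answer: 66049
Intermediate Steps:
(-250 + V(o(-5, u), -7))² = (-250 - 7)² = (-257)² = 66049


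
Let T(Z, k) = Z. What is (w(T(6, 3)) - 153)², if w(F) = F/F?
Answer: 23104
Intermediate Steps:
w(F) = 1
(w(T(6, 3)) - 153)² = (1 - 153)² = (-152)² = 23104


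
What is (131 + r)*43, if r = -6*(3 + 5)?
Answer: 3569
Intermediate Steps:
r = -48 (r = -6*8 = -48)
(131 + r)*43 = (131 - 48)*43 = 83*43 = 3569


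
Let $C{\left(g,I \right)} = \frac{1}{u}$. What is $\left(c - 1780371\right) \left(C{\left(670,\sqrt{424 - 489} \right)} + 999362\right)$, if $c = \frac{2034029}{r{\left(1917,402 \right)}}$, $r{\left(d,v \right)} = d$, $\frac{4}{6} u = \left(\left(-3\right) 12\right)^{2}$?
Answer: $- \frac{3313315693783652381}{1863324} \approx -1.7782 \cdot 10^{12}$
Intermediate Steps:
$u = 1944$ ($u = \frac{3 \left(\left(-3\right) 12\right)^{2}}{2} = \frac{3 \left(-36\right)^{2}}{2} = \frac{3}{2} \cdot 1296 = 1944$)
$C{\left(g,I \right)} = \frac{1}{1944}$
$c = \frac{2034029}{1917} \approx 1061.0$
$\left(c - 1780371\right) \left(C{\left(670,\sqrt{424 - 489} \right)} + 999362\right) = \left(\frac{2034029}{1917} - 1780371\right) \left(\frac{1}{1944} + 999362\right) = \left(- \frac{3410937178}{1917}\right) \frac{1942759729}{1944} = - \frac{3313315693783652381}{1863324}$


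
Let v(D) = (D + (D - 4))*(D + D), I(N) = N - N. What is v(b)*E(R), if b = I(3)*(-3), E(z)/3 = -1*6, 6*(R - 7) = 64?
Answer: 0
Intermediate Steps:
R = 53/3 (R = 7 + (⅙)*64 = 7 + 32/3 = 53/3 ≈ 17.667)
I(N) = 0
E(z) = -18 (E(z) = 3*(-1*6) = 3*(-6) = -18)
b = 0 (b = 0*(-3) = 0)
v(D) = 2*D*(-4 + 2*D) (v(D) = (D + (-4 + D))*(2*D) = (-4 + 2*D)*(2*D) = 2*D*(-4 + 2*D))
v(b)*E(R) = (4*0*(-2 + 0))*(-18) = (4*0*(-2))*(-18) = 0*(-18) = 0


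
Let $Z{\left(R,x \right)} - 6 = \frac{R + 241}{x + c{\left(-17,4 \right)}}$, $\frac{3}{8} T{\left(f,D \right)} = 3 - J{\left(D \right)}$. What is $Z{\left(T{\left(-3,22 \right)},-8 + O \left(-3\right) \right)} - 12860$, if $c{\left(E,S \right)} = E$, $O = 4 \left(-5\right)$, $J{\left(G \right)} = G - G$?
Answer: $- \frac{449641}{35} \approx -12847.0$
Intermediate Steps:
$J{\left(G \right)} = 0$
$T{\left(f,D \right)} = 8$ ($T{\left(f,D \right)} = \frac{8 \left(3 - 0\right)}{3} = \frac{8 \left(3 + 0\right)}{3} = \frac{8}{3} \cdot 3 = 8$)
$O = -20$
$Z{\left(R,x \right)} = 6 + \frac{241 + R}{-17 + x}$ ($Z{\left(R,x \right)} = 6 + \frac{R + 241}{x - 17} = 6 + \frac{241 + R}{-17 + x}$)
$Z{\left(T{\left(-3,22 \right)},-8 + O \left(-3\right) \right)} - 12860 = \frac{139 + 8 + 6 \left(-8 - -60\right)}{-17 - -52} - 12860 = \frac{139 + 8 + 6 \left(-8 + 60\right)}{-17 + \left(-8 + 60\right)} - 12860 = \frac{139 + 8 + 6 \cdot 52}{-17 + 52} - 12860 = \frac{139 + 8 + 312}{35} - 12860 = \frac{1}{35} \cdot 459 - 12860 = \frac{459}{35} - 12860 = - \frac{449641}{35}$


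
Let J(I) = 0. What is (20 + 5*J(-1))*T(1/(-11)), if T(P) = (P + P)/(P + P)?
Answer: 20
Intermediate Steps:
T(P) = 1 (T(P) = (2*P)/((2*P)) = (2*P)*(1/(2*P)) = 1)
(20 + 5*J(-1))*T(1/(-11)) = (20 + 5*0)*1 = (20 + 0)*1 = 20*1 = 20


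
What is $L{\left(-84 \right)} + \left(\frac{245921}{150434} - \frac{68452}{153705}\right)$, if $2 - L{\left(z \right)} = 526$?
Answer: $- \frac{12088666197143}{23122457970} \approx -522.81$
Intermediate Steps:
$L{\left(z \right)} = -524$ ($L{\left(z \right)} = 2 - 526 = -524$)
$L{\left(-84 \right)} + \left(\frac{245921}{150434} - \frac{68452}{153705}\right) = -524 + \left(\frac{245921}{150434} - \frac{68452}{153705}\right) = -524 + \frac{27501779137}{23122457970} = - \frac{12088666197143}{23122457970}$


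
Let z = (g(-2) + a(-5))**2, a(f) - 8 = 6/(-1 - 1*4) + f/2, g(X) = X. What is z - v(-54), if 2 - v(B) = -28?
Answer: -2471/100 ≈ -24.710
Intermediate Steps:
a(f) = 34/5 + f/2 (a(f) = 8 + (6/(-1 - 1*4) + f/2) = 8 + (6/(-1 - 4) + f*(1/2)) = 8 + (6/(-5) + f/2) = 8 + (6*(-1/5) + f/2) = 8 + (-6/5 + f/2) = 34/5 + f/2)
v(B) = 30 (v(B) = 2 - 1*(-28) = 2 + 28 = 30)
z = 529/100 (z = (-2 + (34/5 + (1/2)*(-5)))**2 = (-2 + (34/5 - 5/2))**2 = (-2 + 43/10)**2 = (23/10)**2 = 529/100 ≈ 5.2900)
z - v(-54) = 529/100 - 1*30 = 529/100 - 30 = -2471/100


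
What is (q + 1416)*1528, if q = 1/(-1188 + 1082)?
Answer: 114672580/53 ≈ 2.1636e+6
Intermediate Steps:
q = -1/106 (q = 1/(-106) = -1/106 ≈ -0.0094340)
(q + 1416)*1528 = (-1/106 + 1416)*1528 = (150095/106)*1528 = 114672580/53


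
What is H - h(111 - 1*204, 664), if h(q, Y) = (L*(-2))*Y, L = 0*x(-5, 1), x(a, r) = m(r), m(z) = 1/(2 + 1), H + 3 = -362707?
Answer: -362710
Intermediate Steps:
H = -362710 (H = -3 - 362707 = -362710)
m(z) = ⅓ (m(z) = 1/3 = ⅓)
x(a, r) = ⅓
L = 0 (L = 0*(⅓) = 0)
h(q, Y) = 0 (h(q, Y) = (0*(-2))*Y = 0*Y = 0)
H - h(111 - 1*204, 664) = -362710 - 1*0 = -362710 + 0 = -362710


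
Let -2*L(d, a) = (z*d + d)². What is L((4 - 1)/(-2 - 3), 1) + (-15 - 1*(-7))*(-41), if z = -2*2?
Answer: 16319/50 ≈ 326.38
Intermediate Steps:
z = -4
L(d, a) = -9*d²/2 (L(d, a) = -(-4*d + d)²/2 = -9*d²/2)
L((4 - 1)/(-2 - 3), 1) + (-15 - 1*(-7))*(-41) = -9*(4 - 1)²/(-2 - 3)²/2 + (-15 - 1*(-7))*(-41) = -9*(3/(-5))²/2 + (-15 + 7)*(-41) = -9*(3*(-⅕))²/2 - 8*(-41) = -9*(-⅗)²/2 + 328 = -9/2*9/25 + 328 = -81/50 + 328 = 16319/50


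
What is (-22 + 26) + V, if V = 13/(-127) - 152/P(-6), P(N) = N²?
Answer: -371/1143 ≈ -0.32458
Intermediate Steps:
V = -4943/1143 (V = 13/(-127) - 152/((-6)²) = 13*(-1/127) - 152/36 = -13/127 - 152*1/36 = -13/127 - 38/9 = -4943/1143 ≈ -4.3246)
(-22 + 26) + V = (-22 + 26) - 4943/1143 = 4 - 4943/1143 = -371/1143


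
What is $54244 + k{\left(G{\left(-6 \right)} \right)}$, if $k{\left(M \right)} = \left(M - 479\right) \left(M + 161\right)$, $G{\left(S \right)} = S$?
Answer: $-20931$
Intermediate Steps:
$k{\left(M \right)} = \left(-479 + M\right) \left(161 + M\right)$
$54244 + k{\left(G{\left(-6 \right)} \right)} = 54244 - \left(75211 - 36\right) = 54244 + \left(-77119 + 36 + 1908\right) = 54244 - 75175 = -20931$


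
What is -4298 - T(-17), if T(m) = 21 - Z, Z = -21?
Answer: -4340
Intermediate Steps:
T(m) = 42 (T(m) = 21 - 1*(-21) = 21 + 21 = 42)
-4298 - T(-17) = -4298 - 1*42 = -4298 - 42 = -4340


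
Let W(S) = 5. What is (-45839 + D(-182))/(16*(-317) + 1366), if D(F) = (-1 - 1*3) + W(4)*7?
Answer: 22904/1853 ≈ 12.360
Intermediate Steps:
D(F) = 31 (D(F) = (-1 - 1*3) + 5*7 = (-1 - 3) + 35 = -4 + 35 = 31)
(-45839 + D(-182))/(16*(-317) + 1366) = (-45839 + 31)/(16*(-317) + 1366) = -45808/(-5072 + 1366) = -45808/(-3706) = -45808*(-1/3706) = 22904/1853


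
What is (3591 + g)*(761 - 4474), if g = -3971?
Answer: 1410940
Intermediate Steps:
(3591 + g)*(761 - 4474) = (3591 - 3971)*(761 - 4474) = -380*(-3713) = 1410940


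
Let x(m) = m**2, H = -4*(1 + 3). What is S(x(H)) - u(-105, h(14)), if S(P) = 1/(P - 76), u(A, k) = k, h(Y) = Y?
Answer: -2519/180 ≈ -13.994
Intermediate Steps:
H = -16 (H = -4*4 = -16)
S(P) = 1/(-76 + P)
S(x(H)) - u(-105, h(14)) = 1/(-76 + (-16)**2) - 1*14 = 1/(-76 + 256) - 14 = 1/180 - 14 = -2519/180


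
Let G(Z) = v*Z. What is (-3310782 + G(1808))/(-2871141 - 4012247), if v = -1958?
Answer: 3425423/3441694 ≈ 0.99527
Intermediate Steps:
G(Z) = -1958*Z
(-3310782 + G(1808))/(-2871141 - 4012247) = (-3310782 - 1958*1808)/(-2871141 - 4012247) = (-3310782 - 3540064)/(-6883388) = -6850846*(-1/6883388) = 3425423/3441694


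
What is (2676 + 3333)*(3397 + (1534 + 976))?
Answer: 35495163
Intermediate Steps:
(2676 + 3333)*(3397 + (1534 + 976)) = 6009*(3397 + 2510) = 6009*5907 = 35495163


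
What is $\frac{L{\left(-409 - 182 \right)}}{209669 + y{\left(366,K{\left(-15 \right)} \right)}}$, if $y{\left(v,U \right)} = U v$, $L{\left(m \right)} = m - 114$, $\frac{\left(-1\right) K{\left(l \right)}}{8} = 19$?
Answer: $- \frac{705}{154037} \approx -0.0045768$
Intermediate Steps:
$K{\left(l \right)} = -152$ ($K{\left(l \right)} = \left(-8\right) 19 = -152$)
$L{\left(m \right)} = -114 + m$
$\frac{L{\left(-409 - 182 \right)}}{209669 + y{\left(366,K{\left(-15 \right)} \right)}} = \frac{-114 - 591}{209669 - 55632} = \frac{-114 - 591}{154037} = \left(-705\right) \frac{1}{154037} = - \frac{705}{154037}$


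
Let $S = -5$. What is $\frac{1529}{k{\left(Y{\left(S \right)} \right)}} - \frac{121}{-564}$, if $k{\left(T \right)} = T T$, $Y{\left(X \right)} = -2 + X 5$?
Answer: $\frac{316855}{137052} \approx 2.3119$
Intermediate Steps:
$Y{\left(X \right)} = -2 + 5 X$
$k{\left(T \right)} = T^{2}$
$\frac{1529}{k{\left(Y{\left(S \right)} \right)}} - \frac{121}{-564} = \frac{1529}{\left(-2 + 5 \left(-5\right)\right)^{2}} - \frac{121}{-564} = \frac{1529}{\left(-2 - 25\right)^{2}} - - \frac{121}{564} = \frac{1529}{\left(-27\right)^{2}} + \frac{121}{564} = \frac{1529}{729} + \frac{121}{564} = \frac{316855}{137052}$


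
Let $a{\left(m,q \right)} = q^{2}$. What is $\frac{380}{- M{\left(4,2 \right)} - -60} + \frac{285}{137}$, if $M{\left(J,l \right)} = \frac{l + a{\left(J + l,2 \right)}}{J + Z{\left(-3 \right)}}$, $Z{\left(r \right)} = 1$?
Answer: $\frac{172045}{20139} \approx 8.5429$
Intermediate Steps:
$M{\left(J,l \right)} = \frac{4 + l}{1 + J}$ ($M{\left(J,l \right)} = \frac{l + 2^{2}}{J + 1} = \frac{l + 4}{1 + J} = \frac{4 + l}{1 + J}$)
$\frac{380}{- M{\left(4,2 \right)} - -60} + \frac{285}{137} = \frac{380}{- \frac{4 + 2}{1 + 4} - -60} + \frac{285}{137} = \frac{380}{- \frac{6}{5} + 60} + 285 \cdot \frac{1}{137} = \frac{380}{- \frac{6}{5} + 60} + \frac{285}{137} = \frac{380}{\frac{294}{5}} + \frac{285}{137} = 380 \cdot \frac{5}{294} + \frac{285}{137} = \frac{950}{147} + \frac{285}{137} = \frac{172045}{20139}$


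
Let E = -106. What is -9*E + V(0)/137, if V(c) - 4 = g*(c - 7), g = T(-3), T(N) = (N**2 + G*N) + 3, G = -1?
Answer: 130597/137 ≈ 953.26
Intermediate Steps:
T(N) = 3 + N**2 - N (T(N) = (N**2 - N) + 3 = 3 + N**2 - N)
g = 15 (g = 3 + (-3)**2 - 1*(-3) = 3 + 9 + 3 = 15)
V(c) = -101 + 15*c (V(c) = 4 + 15*(c - 7) = 4 + 15*(-7 + c) = 4 + (-105 + 15*c) = -101 + 15*c)
-9*E + V(0)/137 = -9*(-106) + (-101 + 15*0)/137 = 954 + (-101 + 0)*(1/137) = 954 - 101*1/137 = 954 - 101/137 = 130597/137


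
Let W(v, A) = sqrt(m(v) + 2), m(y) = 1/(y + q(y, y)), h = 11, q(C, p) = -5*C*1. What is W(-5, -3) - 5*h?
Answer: -55 + sqrt(205)/10 ≈ -53.568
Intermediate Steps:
q(C, p) = -5*C
m(y) = -1/(4*y) (m(y) = 1/(y - 5*y) = 1/(-4*y) = -1/(4*y))
W(v, A) = sqrt(2 - 1/(4*v)) (W(v, A) = sqrt(-1/(4*v) + 2) = sqrt(2 - 1/(4*v)))
W(-5, -3) - 5*h = sqrt(8 - 1/(-5))/2 - 5*11 = sqrt(8 - 1*(-1/5))/2 - 55 = sqrt(8 + 1/5)/2 - 55 = sqrt(41/5)/2 - 55 = (sqrt(205)/5)/2 - 55 = sqrt(205)/10 - 55 = -55 + sqrt(205)/10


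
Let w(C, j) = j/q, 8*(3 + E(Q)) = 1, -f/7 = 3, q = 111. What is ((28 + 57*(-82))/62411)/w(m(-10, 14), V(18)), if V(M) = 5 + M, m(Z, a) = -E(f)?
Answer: -22422/62411 ≈ -0.35926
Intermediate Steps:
f = -21 (f = -7*3 = -21)
E(Q) = -23/8 (E(Q) = -3 + (⅛)*1 = -3 + ⅛ = -23/8)
m(Z, a) = 23/8 (m(Z, a) = -1*(-23/8) = 23/8)
w(C, j) = j/111
((28 + 57*(-82))/62411)/w(m(-10, 14), V(18)) = ((28 + 57*(-82))/62411)/(((5 + 18)/111)) = ((28 - 4674)*(1/62411))/(((1/111)*23)) = (-4646*1/62411)/(23/111) = -4646/62411*111/23 = -22422/62411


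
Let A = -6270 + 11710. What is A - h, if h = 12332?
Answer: -6892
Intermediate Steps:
A = 5440
A - h = 5440 - 1*12332 = 5440 - 12332 = -6892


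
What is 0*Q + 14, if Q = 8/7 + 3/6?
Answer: 14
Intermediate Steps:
Q = 23/14 (Q = 8*(⅐) + 3*(⅙) = 8/7 + ½ = 23/14 ≈ 1.6429)
0*Q + 14 = 0*(23/14) + 14 = 0 + 14 = 14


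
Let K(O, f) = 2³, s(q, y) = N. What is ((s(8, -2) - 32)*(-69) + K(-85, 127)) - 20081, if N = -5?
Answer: -17520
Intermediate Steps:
s(q, y) = -5
K(O, f) = 8
((s(8, -2) - 32)*(-69) + K(-85, 127)) - 20081 = ((-5 - 32)*(-69) + 8) - 20081 = (-37*(-69) + 8) - 20081 = (2553 + 8) - 20081 = 2561 - 20081 = -17520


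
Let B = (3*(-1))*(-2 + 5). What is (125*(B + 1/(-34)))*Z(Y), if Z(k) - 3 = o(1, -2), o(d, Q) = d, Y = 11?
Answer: -76750/17 ≈ -4514.7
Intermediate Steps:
Z(k) = 4 (Z(k) = 3 + 1 = 4)
B = -9 (B = -3*3 = -9)
(125*(B + 1/(-34)))*Z(Y) = (125*(-9 + 1/(-34)))*4 = (125*(-9 - 1/34))*4 = (125*(-307/34))*4 = -38375/34*4 = -76750/17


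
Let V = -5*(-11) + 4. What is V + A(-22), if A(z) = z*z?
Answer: 543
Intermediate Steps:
V = 59 (V = 55 + 4 = 59)
A(z) = z²
V + A(-22) = 59 + (-22)² = 59 + 484 = 543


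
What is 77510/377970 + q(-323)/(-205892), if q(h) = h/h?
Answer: 1595831095/7782099924 ≈ 0.20506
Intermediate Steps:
q(h) = 1
77510/377970 + q(-323)/(-205892) = 77510/377970 + 1/(-205892) = 77510*(1/377970) + 1*(-1/205892) = 7751/37797 - 1/205892 = 1595831095/7782099924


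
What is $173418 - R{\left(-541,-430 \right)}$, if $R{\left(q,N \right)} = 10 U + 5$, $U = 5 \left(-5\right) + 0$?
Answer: $173663$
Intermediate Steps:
$U = -25$ ($U = -25 + 0 = -25$)
$R{\left(q,N \right)} = -245$ ($R{\left(q,N \right)} = 10 \left(-25\right) + 5 = -250 + 5 = -245$)
$173418 - R{\left(-541,-430 \right)} = 173418 - -245 = 173418 + 245 = 173663$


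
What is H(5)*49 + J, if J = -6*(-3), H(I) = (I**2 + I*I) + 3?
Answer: 2615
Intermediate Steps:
H(I) = 3 + 2*I**2 (H(I) = (I**2 + I**2) + 3 = 2*I**2 + 3 = 3 + 2*I**2)
J = 18
H(5)*49 + J = (3 + 2*5**2)*49 + 18 = (3 + 2*25)*49 + 18 = (3 + 50)*49 + 18 = 53*49 + 18 = 2597 + 18 = 2615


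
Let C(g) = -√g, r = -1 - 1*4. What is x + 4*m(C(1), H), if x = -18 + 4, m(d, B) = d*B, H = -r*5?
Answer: -114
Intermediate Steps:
r = -5 (r = -1 - 4 = -5)
H = 25 (H = -1*(-5)*5 = 5*5 = 25)
m(d, B) = B*d
x = -14
x + 4*m(C(1), H) = -14 + 4*(25*(-√1)) = -14 + 4*(25*(-1*1)) = -14 + 4*(25*(-1)) = -14 + 4*(-25) = -14 - 100 = -114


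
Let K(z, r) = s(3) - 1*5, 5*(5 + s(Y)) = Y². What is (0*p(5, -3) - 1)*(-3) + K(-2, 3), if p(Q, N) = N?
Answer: -26/5 ≈ -5.2000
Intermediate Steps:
s(Y) = -5 + Y²/5
K(z, r) = -41/5 (K(z, r) = (-5 + (⅕)*3²) - 1*5 = (-5 + (⅕)*9) - 5 = (-5 + 9/5) - 5 = -16/5 - 5 = -41/5)
(0*p(5, -3) - 1)*(-3) + K(-2, 3) = (0*(-3) - 1)*(-3) - 41/5 = (0 - 1)*(-3) - 41/5 = -1*(-3) - 41/5 = 3 - 41/5 = -26/5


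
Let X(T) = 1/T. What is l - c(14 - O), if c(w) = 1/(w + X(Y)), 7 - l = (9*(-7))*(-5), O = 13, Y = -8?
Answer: -2164/7 ≈ -309.14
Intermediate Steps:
l = -308 (l = 7 - 9*(-7)*(-5) = 7 - (-63)*(-5) = 7 - 1*315 = 7 - 315 = -308)
c(w) = 1/(-1/8 + w) (c(w) = 1/(w + 1/(-8)) = 1/(w - 1/8) = 1/(-1/8 + w))
l - c(14 - O) = -308 - 8/(-1 + 8*(14 - 1*13)) = -308 - 8/(-1 + 8*(14 - 13)) = -308 - 8/(-1 + 8*1) = -308 - 8/(-1 + 8) = -308 - 8/7 = -2164/7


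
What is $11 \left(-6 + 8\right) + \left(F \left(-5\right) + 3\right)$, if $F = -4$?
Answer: $45$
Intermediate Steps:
$11 \left(-6 + 8\right) + \left(F \left(-5\right) + 3\right) = 11 \left(-6 + 8\right) + \left(\left(-4\right) \left(-5\right) + 3\right) = 11 \cdot 2 + \left(20 + 3\right) = 22 + 23 = 45$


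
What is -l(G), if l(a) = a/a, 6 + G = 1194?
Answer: -1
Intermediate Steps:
G = 1188 (G = -6 + 1194 = 1188)
l(a) = 1
-l(G) = -1*1 = -1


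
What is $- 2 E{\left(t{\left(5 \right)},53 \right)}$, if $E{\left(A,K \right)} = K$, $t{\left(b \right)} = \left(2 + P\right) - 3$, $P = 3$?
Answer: $-106$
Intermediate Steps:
$t{\left(b \right)} = 2$ ($t{\left(b \right)} = \left(2 + 3\right) - 3 = 5 - 3 = 2$)
$- 2 E{\left(t{\left(5 \right)},53 \right)} = - 2 \cdot 53 = \left(-1\right) 106 = -106$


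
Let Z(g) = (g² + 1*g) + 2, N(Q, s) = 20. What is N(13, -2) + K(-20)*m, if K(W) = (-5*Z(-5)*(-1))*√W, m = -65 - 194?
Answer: 20 - 56980*I*√5 ≈ 20.0 - 1.2741e+5*I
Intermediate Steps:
m = -259
Z(g) = 2 + g + g² (Z(g) = (g² + g) + 2 = (g + g²) + 2 = 2 + g + g²)
K(W) = 110*√W (K(W) = (-5*(2 - 5 + (-5)²)*(-1))*√W = (-5*(2 - 5 + 25)*(-1))*√W = (-5*22*(-1))*√W = (-110*(-1))*√W = 110*√W)
N(13, -2) + K(-20)*m = 20 + (110*√(-20))*(-259) = 20 + (110*(2*I*√5))*(-259) = 20 + (220*I*√5)*(-259) = 20 - 56980*I*√5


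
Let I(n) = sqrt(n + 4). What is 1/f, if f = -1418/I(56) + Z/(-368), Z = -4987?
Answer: -27528240/67702019209 - 96015616*sqrt(15)/67702019209 ≈ -0.0058993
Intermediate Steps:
I(n) = sqrt(4 + n)
f = 4987/368 - 709*sqrt(15)/15 (f = -1418/sqrt(4 + 56) - 4987/(-368) = -1418*sqrt(15)/30 - 4987*(-1/368) = -1418*sqrt(15)/30 + 4987/368 = -709*sqrt(15)/15 + 4987/368 = 4987/368 - 709*sqrt(15)/15 ≈ -169.51)
1/f = 1/(4987/368 - 709*sqrt(15)/15)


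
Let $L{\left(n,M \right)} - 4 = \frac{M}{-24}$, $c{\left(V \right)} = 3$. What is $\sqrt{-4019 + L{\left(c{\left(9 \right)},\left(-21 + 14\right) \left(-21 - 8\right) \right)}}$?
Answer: $\frac{i \sqrt{579378}}{12} \approx 63.431 i$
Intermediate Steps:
$L{\left(n,M \right)} = 4 - \frac{M}{24}$ ($L{\left(n,M \right)} = 4 + \frac{M}{-24} = 4 + M \left(- \frac{1}{24}\right) = 4 - \frac{M}{24}$)
$\sqrt{-4019 + L{\left(c{\left(9 \right)},\left(-21 + 14\right) \left(-21 - 8\right) \right)}} = \sqrt{-4019 + \left(4 - \frac{\left(-21 + 14\right) \left(-21 - 8\right)}{24}\right)} = \sqrt{-4019 + \left(4 - \frac{\left(-7\right) \left(-29\right)}{24}\right)} = \sqrt{-4019 + \left(4 - \frac{203}{24}\right)} = \sqrt{-4019 - \frac{107}{24}} = \sqrt{- \frac{96563}{24}} = \frac{i \sqrt{579378}}{12}$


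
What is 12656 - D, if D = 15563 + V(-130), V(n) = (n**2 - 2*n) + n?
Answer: -19937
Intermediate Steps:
V(n) = n**2 - n
D = 32593 (D = 15563 - 130*(-1 - 130) = 15563 - 130*(-131) = 15563 + 17030 = 32593)
12656 - D = 12656 - 1*32593 = 12656 - 32593 = -19937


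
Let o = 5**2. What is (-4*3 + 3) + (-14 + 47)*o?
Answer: 816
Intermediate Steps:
o = 25
(-4*3 + 3) + (-14 + 47)*o = (-4*3 + 3) + (-14 + 47)*25 = (-12 + 3) + 33*25 = -9 + 825 = 816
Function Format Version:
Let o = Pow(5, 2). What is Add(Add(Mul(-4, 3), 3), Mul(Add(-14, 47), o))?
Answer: 816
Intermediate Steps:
o = 25
Add(Add(Mul(-4, 3), 3), Mul(Add(-14, 47), o)) = Add(Add(Mul(-4, 3), 3), Mul(Add(-14, 47), 25)) = Add(Add(-12, 3), Mul(33, 25)) = Add(-9, 825) = 816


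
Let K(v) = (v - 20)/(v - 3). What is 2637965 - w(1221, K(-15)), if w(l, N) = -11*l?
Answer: 2651396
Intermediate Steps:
K(v) = (-20 + v)/(-3 + v)
2637965 - w(1221, K(-15)) = 2637965 - (-11)*1221 = 2637965 - 1*(-13431) = 2637965 + 13431 = 2651396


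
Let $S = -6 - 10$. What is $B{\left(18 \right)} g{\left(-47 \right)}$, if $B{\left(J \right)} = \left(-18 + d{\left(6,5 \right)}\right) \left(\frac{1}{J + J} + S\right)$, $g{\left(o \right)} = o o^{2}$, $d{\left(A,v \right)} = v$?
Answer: $- \frac{776076925}{36} \approx -2.1558 \cdot 10^{7}$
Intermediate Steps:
$g{\left(o \right)} = o^{3}$
$S = -16$ ($S = -6 - 10 = -16$)
$B{\left(J \right)} = 208 - \frac{13}{2 J}$ ($B{\left(J \right)} = \left(-18 + 5\right) \left(\frac{1}{J + J} - 16\right) = - 13 \left(\frac{1}{2 J} - 16\right) = - 13 \left(-16 + \frac{1}{2 J}\right) = 208 - \frac{13}{2 J}$)
$B{\left(18 \right)} g{\left(-47 \right)} = \left(208 - \frac{13}{2 \cdot 18}\right) \left(-47\right)^{3} = \left(208 - \frac{13}{36}\right) \left(-103823\right) = \frac{7475}{36} \left(-103823\right) = - \frac{776076925}{36}$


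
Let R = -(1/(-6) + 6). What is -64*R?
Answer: 1120/3 ≈ 373.33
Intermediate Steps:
R = -35/6 (R = -(-⅙ + 6) = -1*35/6 = -35/6 ≈ -5.8333)
-64*R = -64*(-35/6) = 1120/3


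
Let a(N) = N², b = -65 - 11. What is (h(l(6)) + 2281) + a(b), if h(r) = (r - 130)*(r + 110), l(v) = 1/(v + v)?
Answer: -899231/144 ≈ -6244.7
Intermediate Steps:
l(v) = 1/(2*v)
b = -76
h(r) = (-130 + r)*(110 + r)
(h(l(6)) + 2281) + a(b) = ((-14300 + ((½)/6)² - 10/6) + 2281) + (-76)² = ((-14300 + ((½)*(⅙))² - 10/6) + 2281) + 5776 = ((-14300 + (1/12)² - 20*1/12) + 2281) + 5776 = ((-14300 + 1/144 - 5/3) + 2281) + 5776 = (-2059439/144 + 2281) + 5776 = -1730975/144 + 5776 = -899231/144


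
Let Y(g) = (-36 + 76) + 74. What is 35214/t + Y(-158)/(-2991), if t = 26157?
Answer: 11371464/8692843 ≈ 1.3081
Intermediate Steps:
Y(g) = 114 (Y(g) = 40 + 74 = 114)
35214/t + Y(-158)/(-2991) = 35214/26157 + 114/(-2991) = 35214*(1/26157) + 114*(-1/2991) = 11738/8719 - 38/997 = 11371464/8692843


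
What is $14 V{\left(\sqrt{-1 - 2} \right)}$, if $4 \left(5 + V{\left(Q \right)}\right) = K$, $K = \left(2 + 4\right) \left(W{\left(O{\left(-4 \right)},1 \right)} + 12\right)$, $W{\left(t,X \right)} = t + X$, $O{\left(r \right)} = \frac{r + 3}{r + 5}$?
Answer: $182$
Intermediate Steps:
$O{\left(r \right)} = \frac{3 + r}{5 + r}$
$W{\left(t,X \right)} = X + t$
$K = 72$ ($K = \left(2 + 4\right) \left(\left(1 + \frac{3 - 4}{5 - 4}\right) + 12\right) = 6 \left(\left(1 + 1^{-1} \left(-1\right)\right) + 12\right) = 6 \left(\left(1 + 1 \left(-1\right)\right) + 12\right) = 6 \left(\left(1 - 1\right) + 12\right) = 6 \left(0 + 12\right) = 6 \cdot 12 = 72$)
$V{\left(Q \right)} = 13$ ($V{\left(Q \right)} = -5 + \frac{1}{4} \cdot 72 = -5 + 18 = 13$)
$14 V{\left(\sqrt{-1 - 2} \right)} = 14 \cdot 13 = 182$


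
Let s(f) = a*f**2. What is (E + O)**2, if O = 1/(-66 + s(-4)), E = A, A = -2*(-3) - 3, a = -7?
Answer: 284089/31684 ≈ 8.9663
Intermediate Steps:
s(f) = -7*f**2
A = 3 (A = 6 - 3 = 3)
E = 3
O = -1/178 (O = 1/(-66 - 7*(-4)**2) = 1/(-66 - 7*16) = 1/(-66 - 112) = 1/(-178) = -1/178 ≈ -0.0056180)
(E + O)**2 = (3 - 1/178)**2 = (533/178)**2 = 284089/31684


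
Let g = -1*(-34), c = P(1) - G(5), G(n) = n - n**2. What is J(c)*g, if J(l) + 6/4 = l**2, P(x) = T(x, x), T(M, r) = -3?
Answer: 9775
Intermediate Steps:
P(x) = -3
c = 17 (c = -3 - 5*(1 - 1*5) = -3 - 5*(1 - 5) = -3 - 5*(-4) = -3 - 1*(-20) = -3 + 20 = 17)
J(l) = -3/2 + l**2
g = 34
J(c)*g = (-3/2 + 17**2)*34 = (-3/2 + 289)*34 = (575/2)*34 = 9775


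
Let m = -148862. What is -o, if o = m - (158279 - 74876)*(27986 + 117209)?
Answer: 12109847447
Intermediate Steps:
o = -12109847447 (o = -148862 - (158279 - 74876)*(27986 + 117209) = -148862 - 83403*145195 = -148862 - 1*12109698585 = -148862 - 12109698585 = -12109847447)
-o = -1*(-12109847447) = 12109847447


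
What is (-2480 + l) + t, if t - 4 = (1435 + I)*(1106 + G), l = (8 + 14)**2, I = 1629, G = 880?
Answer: 6083112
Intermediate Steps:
l = 484 (l = 22**2 = 484)
t = 6085108 (t = 4 + (1435 + 1629)*(1106 + 880) = 4 + 3064*1986 = 4 + 6085104 = 6085108)
(-2480 + l) + t = (-2480 + 484) + 6085108 = -1996 + 6085108 = 6083112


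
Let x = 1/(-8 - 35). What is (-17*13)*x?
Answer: 221/43 ≈ 5.1395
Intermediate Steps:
x = -1/43 (x = 1/(-43) = -1/43 ≈ -0.023256)
(-17*13)*x = -17*13*(-1/43) = -221*(-1/43) = 221/43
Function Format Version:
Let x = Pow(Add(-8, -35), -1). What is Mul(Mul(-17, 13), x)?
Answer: Rational(221, 43) ≈ 5.1395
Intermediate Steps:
x = Rational(-1, 43) (x = Pow(-43, -1) = Rational(-1, 43) ≈ -0.023256)
Mul(Mul(-17, 13), x) = Mul(Mul(-17, 13), Rational(-1, 43)) = Mul(-221, Rational(-1, 43)) = Rational(221, 43)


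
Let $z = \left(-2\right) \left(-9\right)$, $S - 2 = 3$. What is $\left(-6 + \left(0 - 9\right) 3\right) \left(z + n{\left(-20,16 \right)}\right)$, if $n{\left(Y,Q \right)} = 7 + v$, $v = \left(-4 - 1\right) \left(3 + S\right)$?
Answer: $495$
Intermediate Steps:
$S = 5$ ($S = 2 + 3 = 5$)
$v = -40$ ($v = \left(-4 - 1\right) \left(3 + 5\right) = \left(-5\right) 8 = -40$)
$z = 18$
$n{\left(Y,Q \right)} = -33$ ($n{\left(Y,Q \right)} = 7 - 40 = -33$)
$\left(-6 + \left(0 - 9\right) 3\right) \left(z + n{\left(-20,16 \right)}\right) = \left(-6 + \left(0 - 9\right) 3\right) \left(18 - 33\right) = \left(-6 - 27\right) \left(-15\right) = \left(-33\right) \left(-15\right) = 495$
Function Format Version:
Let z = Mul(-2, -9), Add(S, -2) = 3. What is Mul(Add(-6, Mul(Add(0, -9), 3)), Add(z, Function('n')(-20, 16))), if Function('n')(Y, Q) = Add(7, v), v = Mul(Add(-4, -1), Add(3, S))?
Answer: 495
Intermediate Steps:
S = 5 (S = Add(2, 3) = 5)
v = -40 (v = Mul(Add(-4, -1), Add(3, 5)) = Mul(-5, 8) = -40)
z = 18
Function('n')(Y, Q) = -33 (Function('n')(Y, Q) = Add(7, -40) = -33)
Mul(Add(-6, Mul(Add(0, -9), 3)), Add(z, Function('n')(-20, 16))) = Mul(Add(-6, Mul(Add(0, -9), 3)), Add(18, -33)) = Mul(Add(-6, Mul(-9, 3)), -15) = Mul(Add(-6, -27), -15) = Mul(-33, -15) = 495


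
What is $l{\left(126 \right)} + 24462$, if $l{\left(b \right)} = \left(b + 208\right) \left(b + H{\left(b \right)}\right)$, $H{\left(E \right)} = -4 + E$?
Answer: $107294$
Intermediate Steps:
$l{\left(b \right)} = \left(-4 + 2 b\right) \left(208 + b\right)$ ($l{\left(b \right)} = \left(b + 208\right) \left(b + \left(-4 + b\right)\right) = \left(208 + b\right) \left(-4 + 2 b\right) = \left(-4 + 2 b\right) \left(208 + b\right)$)
$l{\left(126 \right)} + 24462 = \left(-832 + 2 \cdot 126^{2} + 412 \cdot 126\right) + 24462 = \left(-832 + 2 \cdot 15876 + 51912\right) + 24462 = \left(-832 + 31752 + 51912\right) + 24462 = 82832 + 24462 = 107294$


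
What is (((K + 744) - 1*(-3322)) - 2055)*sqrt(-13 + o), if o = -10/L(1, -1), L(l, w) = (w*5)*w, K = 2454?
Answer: 4465*I*sqrt(15) ≈ 17293.0*I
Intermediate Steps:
L(l, w) = 5*w**2 (L(l, w) = (5*w)*w = 5*w**2)
o = -2 (o = -10/(5*(-1)**2) = -10/(5*1) = -10/5 = -10*1/5 = -2)
(((K + 744) - 1*(-3322)) - 2055)*sqrt(-13 + o) = (((2454 + 744) - 1*(-3322)) - 2055)*sqrt(-13 - 2) = ((3198 + 3322) - 2055)*sqrt(-15) = (6520 - 2055)*(I*sqrt(15)) = 4465*(I*sqrt(15)) = 4465*I*sqrt(15)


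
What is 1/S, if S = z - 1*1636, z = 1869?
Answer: 1/233 ≈ 0.0042918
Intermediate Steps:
S = 233 (S = 1869 - 1*1636 = 1869 - 1636 = 233)
1/S = 1/233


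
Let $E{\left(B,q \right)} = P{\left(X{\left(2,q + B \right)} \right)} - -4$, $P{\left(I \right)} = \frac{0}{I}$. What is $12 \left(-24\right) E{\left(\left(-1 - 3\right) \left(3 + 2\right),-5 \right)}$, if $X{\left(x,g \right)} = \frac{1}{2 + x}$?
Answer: $-1152$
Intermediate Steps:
$P{\left(I \right)} = 0$
$E{\left(B,q \right)} = 4$ ($E{\left(B,q \right)} = 0 - -4 = 0 + 4 = 4$)
$12 \left(-24\right) E{\left(\left(-1 - 3\right) \left(3 + 2\right),-5 \right)} = 12 \left(-24\right) 4 = \left(-288\right) 4 = -1152$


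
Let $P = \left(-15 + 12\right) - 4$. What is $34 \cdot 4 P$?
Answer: $-952$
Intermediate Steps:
$P = -7$ ($P = -3 - 4 = -7$)
$34 \cdot 4 P = 34 \cdot 4 \left(-7\right) = 136 \left(-7\right) = -952$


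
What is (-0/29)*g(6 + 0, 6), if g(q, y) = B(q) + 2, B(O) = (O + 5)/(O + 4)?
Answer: 0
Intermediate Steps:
B(O) = (5 + O)/(4 + O)
g(q, y) = 2 + (5 + q)/(4 + q) (g(q, y) = (5 + q)/(4 + q) + 2 = 2 + (5 + q)/(4 + q))
(-0/29)*g(6 + 0, 6) = (-0/29)*((13 + 3*(6 + 0))/(4 + (6 + 0))) = (-0/29)*((13 + 3*6)/(4 + 6)) = (-32*0)*((13 + 18)/10) = 0*((⅒)*31) = 0*(31/10) = 0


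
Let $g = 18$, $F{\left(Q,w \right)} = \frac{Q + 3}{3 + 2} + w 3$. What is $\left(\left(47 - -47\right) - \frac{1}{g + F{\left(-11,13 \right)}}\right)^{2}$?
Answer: $\frac{677717089}{76729} \approx 8832.6$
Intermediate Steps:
$F{\left(Q,w \right)} = \frac{3}{5} + 3 w + \frac{Q}{5}$ ($F{\left(Q,w \right)} = \frac{3 + Q}{5} + 3 w = \left(3 + Q\right) \frac{1}{5} + 3 w = \left(\frac{3}{5} + \frac{Q}{5}\right) + 3 w = \frac{3}{5} + 3 w + \frac{Q}{5}$)
$\left(\left(47 - -47\right) - \frac{1}{g + F{\left(-11,13 \right)}}\right)^{2} = \left(\left(47 - -47\right) - \frac{1}{18 + \left(\frac{3}{5} + 3 \cdot 13 + \frac{1}{5} \left(-11\right)\right)}\right)^{2} = \left(\left(47 + 47\right) - \frac{1}{18 + \left(\frac{3}{5} + 39 - \frac{11}{5}\right)}\right)^{2} = \left(94 - \frac{1}{18 + \frac{187}{5}}\right)^{2} = \left(94 - \frac{1}{\frac{277}{5}}\right)^{2} = \left(94 - \frac{5}{277}\right)^{2} = \left(\frac{26033}{277}\right)^{2} = \frac{677717089}{76729}$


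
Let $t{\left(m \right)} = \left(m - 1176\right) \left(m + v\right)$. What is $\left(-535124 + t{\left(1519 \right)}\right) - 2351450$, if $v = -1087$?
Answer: $-2738398$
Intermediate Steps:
$t{\left(m \right)} = \left(-1176 + m\right) \left(-1087 + m\right)$ ($t{\left(m \right)} = \left(m - 1176\right) \left(m - 1087\right) = \left(-1176 + m\right) \left(-1087 + m\right)$)
$\left(-535124 + t{\left(1519 \right)}\right) - 2351450 = \left(-535124 + \left(1278312 + 1519^{2} - 3437497\right)\right) - 2351450 = \left(-535124 + \left(1278312 + 2307361 - 3437497\right)\right) - 2351450 = \left(-535124 + 148176\right) - 2351450 = -386948 - 2351450 = -2738398$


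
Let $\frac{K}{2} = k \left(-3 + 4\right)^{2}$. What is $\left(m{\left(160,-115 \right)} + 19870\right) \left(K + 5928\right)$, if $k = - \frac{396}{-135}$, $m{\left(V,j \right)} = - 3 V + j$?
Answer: $114375280$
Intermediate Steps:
$m{\left(V,j \right)} = j - 3 V$
$k = \frac{44}{15}$ ($k = \left(-396\right) \left(- \frac{1}{135}\right) = \frac{44}{15} \approx 2.9333$)
$K = \frac{88}{15}$ ($K = 2 \frac{44 \left(-3 + 4\right)^{2}}{15} = 2 \frac{44 \cdot 1^{2}}{15} = 2 \cdot \frac{44}{15} \cdot 1 = 2 \cdot \frac{44}{15} = \frac{88}{15} \approx 5.8667$)
$\left(m{\left(160,-115 \right)} + 19870\right) \left(K + 5928\right) = \left(\left(-115 - 480\right) + 19870\right) \left(\frac{88}{15} + 5928\right) = \left(\left(-115 - 480\right) + 19870\right) \frac{89008}{15} = \left(-595 + 19870\right) \frac{89008}{15} = 19275 \cdot \frac{89008}{15} = 114375280$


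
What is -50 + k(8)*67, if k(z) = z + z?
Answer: 1022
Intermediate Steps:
k(z) = 2*z
-50 + k(8)*67 = -50 + (2*8)*67 = -50 + 16*67 = -50 + 1072 = 1022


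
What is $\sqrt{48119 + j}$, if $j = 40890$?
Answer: $\sqrt{89009} \approx 298.34$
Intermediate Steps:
$\sqrt{48119 + j} = \sqrt{48119 + 40890} = \sqrt{89009}$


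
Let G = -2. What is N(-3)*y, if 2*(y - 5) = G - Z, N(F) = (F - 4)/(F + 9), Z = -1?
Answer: -21/4 ≈ -5.2500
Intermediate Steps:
N(F) = (-4 + F)/(9 + F)
y = 9/2 (y = 5 + (-2 - 1*(-1))/2 = 5 + (-2 + 1)/2 = 5 + (½)*(-1) = 5 - ½ = 9/2 ≈ 4.5000)
N(-3)*y = ((-4 - 3)/(9 - 3))*(9/2) = (-7/6)*(9/2) = ((⅙)*(-7))*(9/2) = -7/6*9/2 = -21/4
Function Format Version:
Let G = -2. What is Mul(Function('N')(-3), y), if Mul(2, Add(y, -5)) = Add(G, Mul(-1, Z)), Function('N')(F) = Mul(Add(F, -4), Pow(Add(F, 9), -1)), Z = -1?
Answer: Rational(-21, 4) ≈ -5.2500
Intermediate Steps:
Function('N')(F) = Mul(Pow(Add(9, F), -1), Add(-4, F)) (Function('N')(F) = Mul(Add(-4, F), Pow(Add(9, F), -1)) = Mul(Pow(Add(9, F), -1), Add(-4, F)))
y = Rational(9, 2) (y = Add(5, Mul(Rational(1, 2), Add(-2, Mul(-1, -1)))) = Add(5, Mul(Rational(1, 2), Add(-2, 1))) = Add(5, Mul(Rational(1, 2), -1)) = Add(5, Rational(-1, 2)) = Rational(9, 2) ≈ 4.5000)
Mul(Function('N')(-3), y) = Mul(Mul(Pow(Add(9, -3), -1), Add(-4, -3)), Rational(9, 2)) = Mul(Mul(Pow(6, -1), -7), Rational(9, 2)) = Mul(Mul(Rational(1, 6), -7), Rational(9, 2)) = Mul(Rational(-7, 6), Rational(9, 2)) = Rational(-21, 4)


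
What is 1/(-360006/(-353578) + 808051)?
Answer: 176789/142854708242 ≈ 1.2375e-6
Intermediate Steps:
1/(-360006/(-353578) + 808051) = 1/(-360006*(-1/353578) + 808051) = 1/(180003/176789 + 808051) = 1/(142854708242/176789) = 176789/142854708242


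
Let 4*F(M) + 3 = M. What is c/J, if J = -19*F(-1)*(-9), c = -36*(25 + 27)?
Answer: 208/19 ≈ 10.947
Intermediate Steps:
F(M) = -¾ + M/4
c = -1872 (c = -36*52 = -1872)
J = -171 (J = -19*(-¾ + (¼)*(-1))*(-9) = -19*(-¾ - ¼)*(-9) = -19*(-1)*(-9) = 19*(-9) = -171)
c/J = -1872/(-171) = -1872*(-1/171) = 208/19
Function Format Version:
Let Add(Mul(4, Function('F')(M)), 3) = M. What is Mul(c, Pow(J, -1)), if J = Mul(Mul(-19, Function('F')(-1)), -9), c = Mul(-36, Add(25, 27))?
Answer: Rational(208, 19) ≈ 10.947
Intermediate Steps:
Function('F')(M) = Add(Rational(-3, 4), Mul(Rational(1, 4), M))
c = -1872 (c = Mul(-36, 52) = -1872)
J = -171 (J = Mul(Mul(-19, Add(Rational(-3, 4), Mul(Rational(1, 4), -1))), -9) = Mul(Mul(-19, Add(Rational(-3, 4), Rational(-1, 4))), -9) = Mul(Mul(-19, -1), -9) = Mul(19, -9) = -171)
Mul(c, Pow(J, -1)) = Mul(-1872, Pow(-171, -1)) = Mul(-1872, Rational(-1, 171)) = Rational(208, 19)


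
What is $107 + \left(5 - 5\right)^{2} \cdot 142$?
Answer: $107$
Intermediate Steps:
$107 + \left(5 - 5\right)^{2} \cdot 142 = 107 + 0^{2} \cdot 142 = 107 + 0 \cdot 142 = 107 + 0 = 107$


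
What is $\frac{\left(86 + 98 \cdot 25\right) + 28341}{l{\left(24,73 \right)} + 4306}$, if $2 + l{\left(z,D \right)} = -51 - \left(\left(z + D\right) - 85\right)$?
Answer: $\frac{30877}{4241} \approx 7.2806$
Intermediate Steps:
$l{\left(z,D \right)} = 32 - D - z$ ($l{\left(z,D \right)} = -2 - \left(-34 + D + z\right) = 32 - D - z$)
$\frac{\left(86 + 98 \cdot 25\right) + 28341}{l{\left(24,73 \right)} + 4306} = \frac{\left(86 + 98 \cdot 25\right) + 28341}{\left(32 - 73 - 24\right) + 4306} = \frac{\left(86 + 2450\right) + 28341}{\left(32 - 73 - 24\right) + 4306} = \frac{2536 + 28341}{-65 + 4306} = \frac{30877}{4241}$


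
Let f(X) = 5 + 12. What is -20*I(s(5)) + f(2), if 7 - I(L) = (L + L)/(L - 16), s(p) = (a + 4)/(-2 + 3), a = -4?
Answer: -123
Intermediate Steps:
s(p) = 0 (s(p) = (-4 + 4)/(-2 + 3) = 0/1 = 0*1 = 0)
I(L) = 7 - 2*L/(-16 + L) (I(L) = 7 - (L + L)/(L - 16) = 7 - 2*L/(-16 + L))
f(X) = 17
-20*I(s(5)) + f(2) = -20*(-112 + 5*0)/(-16 + 0) + 17 = -20*(-112 + 0)/(-16) + 17 = -(-5)*(-112)/4 + 17 = -20*7 + 17 = -140 + 17 = -123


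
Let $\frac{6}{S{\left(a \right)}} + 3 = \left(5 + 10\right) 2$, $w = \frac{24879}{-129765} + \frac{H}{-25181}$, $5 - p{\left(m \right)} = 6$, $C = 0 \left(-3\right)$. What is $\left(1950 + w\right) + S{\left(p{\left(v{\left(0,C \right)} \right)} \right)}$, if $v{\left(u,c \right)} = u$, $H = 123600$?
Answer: $\frac{19067715032263}{9802837395} \approx 1945.1$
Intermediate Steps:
$C = 0$
$p{\left(m \right)} = -1$ ($p{\left(m \right)} = 5 - 6 = -1$)
$w = - \frac{5555144033}{1089204155}$ ($w = \frac{24879}{-129765} + \frac{123600}{-25181} = 24879 \left(- \frac{1}{129765}\right) + 123600 \left(- \frac{1}{25181}\right) = - \frac{8293}{43255} - \frac{123600}{25181} = - \frac{5555144033}{1089204155} \approx -5.1002$)
$S{\left(a \right)} = \frac{2}{9}$ ($S{\left(a \right)} = \frac{6}{-3 + \left(5 + 10\right) 2} = \frac{6}{-3 + 15 \cdot 2} = \frac{6}{-3 + 30} = \frac{6}{27} = 6 \cdot \frac{1}{27} = \frac{2}{9}$)
$\left(1950 + w\right) + S{\left(p{\left(v{\left(0,C \right)} \right)} \right)} = \left(1950 - \frac{5555144033}{1089204155}\right) + \frac{2}{9} = \frac{2118392958217}{1089204155} + \frac{2}{9} = \frac{19067715032263}{9802837395}$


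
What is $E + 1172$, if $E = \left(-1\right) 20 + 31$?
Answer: $1183$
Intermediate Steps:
$E = 11$ ($E = -20 + 31 = 11$)
$E + 1172 = 11 + 1172 = 1183$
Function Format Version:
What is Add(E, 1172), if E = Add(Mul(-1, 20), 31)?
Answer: 1183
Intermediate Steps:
E = 11 (E = Add(-20, 31) = 11)
Add(E, 1172) = Add(11, 1172) = 1183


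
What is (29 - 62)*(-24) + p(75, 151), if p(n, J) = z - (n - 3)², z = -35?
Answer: -4427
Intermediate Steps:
p(n, J) = -35 - (-3 + n)² (p(n, J) = -35 - (n - 3)² = -35 - (-3 + n)²)
(29 - 62)*(-24) + p(75, 151) = (29 - 62)*(-24) + (-35 - (-3 + 75)²) = -33*(-24) + (-35 - 1*72²) = 792 + (-35 - 1*5184) = 792 + (-35 - 5184) = 792 - 5219 = -4427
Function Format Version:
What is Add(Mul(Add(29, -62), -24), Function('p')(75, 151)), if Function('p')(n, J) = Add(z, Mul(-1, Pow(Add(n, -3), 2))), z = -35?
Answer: -4427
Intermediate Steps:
Function('p')(n, J) = Add(-35, Mul(-1, Pow(Add(-3, n), 2))) (Function('p')(n, J) = Add(-35, Mul(-1, Pow(Add(n, -3), 2))) = Add(-35, Mul(-1, Pow(Add(-3, n), 2))))
Add(Mul(Add(29, -62), -24), Function('p')(75, 151)) = Add(Mul(Add(29, -62), -24), Add(-35, Mul(-1, Pow(Add(-3, 75), 2)))) = Add(Mul(-33, -24), Add(-35, Mul(-1, Pow(72, 2)))) = Add(792, Add(-35, Mul(-1, 5184))) = Add(792, Add(-35, -5184)) = Add(792, -5219) = -4427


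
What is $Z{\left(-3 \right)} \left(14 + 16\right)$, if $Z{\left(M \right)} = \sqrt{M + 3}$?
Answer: $0$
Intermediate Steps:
$Z{\left(M \right)} = \sqrt{3 + M}$
$Z{\left(-3 \right)} \left(14 + 16\right) = \sqrt{3 - 3} \left(14 + 16\right) = \sqrt{0} \cdot 30 = 0 \cdot 30 = 0$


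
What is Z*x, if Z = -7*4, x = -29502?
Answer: 826056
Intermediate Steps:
Z = -28
Z*x = -28*(-29502) = 826056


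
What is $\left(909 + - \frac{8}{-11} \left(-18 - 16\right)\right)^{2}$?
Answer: $\frac{94614529}{121} \approx 7.8194 \cdot 10^{5}$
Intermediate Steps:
$\left(909 + - \frac{8}{-11} \left(-18 - 16\right)\right)^{2} = \left(909 + \left(-8\right) \left(- \frac{1}{11}\right) \left(-34\right)\right)^{2} = \left(909 + \frac{8}{11} \left(-34\right)\right)^{2} = \left(909 - \frac{272}{11}\right)^{2} = \left(\frac{9727}{11}\right)^{2} = \frac{94614529}{121}$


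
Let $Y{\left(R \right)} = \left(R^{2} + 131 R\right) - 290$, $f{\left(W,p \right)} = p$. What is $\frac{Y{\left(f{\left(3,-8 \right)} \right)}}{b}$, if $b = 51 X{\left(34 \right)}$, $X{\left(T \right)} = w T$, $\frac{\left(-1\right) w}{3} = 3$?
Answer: $\frac{637}{7803} \approx 0.081635$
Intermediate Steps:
$w = -9$ ($w = \left(-3\right) 3 = -9$)
$X{\left(T \right)} = - 9 T$
$Y{\left(R \right)} = -290 + R^{2} + 131 R$
$b = -15606$ ($b = 51 \left(\left(-9\right) 34\right) = 51 \left(-306\right) = -15606$)
$\frac{Y{\left(f{\left(3,-8 \right)} \right)}}{b} = \frac{-290 + \left(-8\right)^{2} + 131 \left(-8\right)}{-15606} = \left(-290 + 64 - 1048\right) \left(- \frac{1}{15606}\right) = \left(-1274\right) \left(- \frac{1}{15606}\right) = \frac{637}{7803}$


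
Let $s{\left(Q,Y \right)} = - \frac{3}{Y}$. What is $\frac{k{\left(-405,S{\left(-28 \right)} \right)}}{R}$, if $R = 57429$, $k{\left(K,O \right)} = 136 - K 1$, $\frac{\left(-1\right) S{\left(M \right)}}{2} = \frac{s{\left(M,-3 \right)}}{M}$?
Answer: $\frac{541}{57429} \approx 0.0094203$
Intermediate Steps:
$S{\left(M \right)} = - \frac{2}{M}$ ($S{\left(M \right)} = - 2 \frac{\left(-3\right) \frac{1}{-3}}{M} = - 2 \frac{\left(-3\right) \left(- \frac{1}{3}\right)}{M} = - 2 \cdot 1 \frac{1}{M} = - \frac{2}{M}$)
$k{\left(K,O \right)} = 136 - K$
$\frac{k{\left(-405,S{\left(-28 \right)} \right)}}{R} = \frac{136 - -405}{57429} = \left(136 + 405\right) \frac{1}{57429} = 541 \cdot \frac{1}{57429} = \frac{541}{57429}$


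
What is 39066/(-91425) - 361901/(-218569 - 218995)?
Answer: 5330974567/13334762900 ≈ 0.39978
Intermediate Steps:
39066/(-91425) - 361901/(-218569 - 218995) = 39066*(-1/91425) - 361901/(-437564) = -13022/30475 - 361901*(-1/437564) = -13022/30475 + 361901/437564 = 5330974567/13334762900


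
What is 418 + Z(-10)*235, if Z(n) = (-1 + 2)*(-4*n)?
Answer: 9818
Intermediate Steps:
Z(n) = -4*n (Z(n) = 1*(-4*n) = -4*n)
418 + Z(-10)*235 = 418 - 4*(-10)*235 = 418 + 40*235 = 418 + 9400 = 9818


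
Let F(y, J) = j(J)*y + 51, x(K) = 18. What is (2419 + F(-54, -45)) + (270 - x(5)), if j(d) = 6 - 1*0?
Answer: 2398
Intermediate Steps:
j(d) = 6 (j(d) = 6 + 0 = 6)
F(y, J) = 51 + 6*y (F(y, J) = 6*y + 51 = 51 + 6*y)
(2419 + F(-54, -45)) + (270 - x(5)) = (2419 + (51 + 6*(-54))) + (270 - 1*18) = (2419 + (51 - 324)) + (270 - 18) = (2419 - 273) + 252 = 2146 + 252 = 2398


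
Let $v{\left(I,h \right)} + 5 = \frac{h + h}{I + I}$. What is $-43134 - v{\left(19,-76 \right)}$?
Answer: $-43125$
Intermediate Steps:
$v{\left(I,h \right)} = -5 + \frac{h}{I}$ ($v{\left(I,h \right)} = -5 + \frac{h + h}{I + I} = -5 + \frac{2 h}{2 I} = -5 + 2 h \frac{1}{2 I} = -5 + \frac{h}{I}$)
$-43134 - v{\left(19,-76 \right)} = -43134 - \left(-5 - \frac{76}{19}\right) = -43134 - \left(-5 - 4\right) = -43134 - -9 = -43134 + 9 = -43125$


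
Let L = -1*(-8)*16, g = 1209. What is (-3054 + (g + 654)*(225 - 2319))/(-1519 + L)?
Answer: 3904176/1391 ≈ 2806.7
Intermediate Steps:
L = 128 (L = 8*16 = 128)
(-3054 + (g + 654)*(225 - 2319))/(-1519 + L) = (-3054 + (1209 + 654)*(225 - 2319))/(-1519 + 128) = (-3054 + 1863*(-2094))/(-1391) = (-3054 - 3901122)*(-1/1391) = -3904176*(-1/1391) = 3904176/1391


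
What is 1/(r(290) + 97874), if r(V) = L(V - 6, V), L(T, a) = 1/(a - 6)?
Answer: 284/27796217 ≈ 1.0217e-5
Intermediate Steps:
L(T, a) = 1/(-6 + a)
r(V) = 1/(-6 + V)
1/(r(290) + 97874) = 1/(1/(-6 + 290) + 97874) = 1/(1/284 + 97874) = 1/(27796217/284) = 284/27796217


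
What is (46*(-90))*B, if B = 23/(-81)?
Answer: 10580/9 ≈ 1175.6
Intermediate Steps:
B = -23/81 (B = 23*(-1/81) = -23/81 ≈ -0.28395)
(46*(-90))*B = (46*(-90))*(-23/81) = -4140*(-23/81) = 10580/9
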